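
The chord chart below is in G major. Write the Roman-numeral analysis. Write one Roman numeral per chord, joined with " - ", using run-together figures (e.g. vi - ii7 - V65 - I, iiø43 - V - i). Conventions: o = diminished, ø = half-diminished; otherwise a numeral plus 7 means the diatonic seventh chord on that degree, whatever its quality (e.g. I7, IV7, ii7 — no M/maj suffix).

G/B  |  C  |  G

I6 - IV - I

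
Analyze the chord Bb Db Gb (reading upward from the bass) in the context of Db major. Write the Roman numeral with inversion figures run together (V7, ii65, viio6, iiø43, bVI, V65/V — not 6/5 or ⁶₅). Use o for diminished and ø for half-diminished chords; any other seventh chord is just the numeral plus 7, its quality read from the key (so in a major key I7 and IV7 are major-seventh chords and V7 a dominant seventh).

Stacked in thirds the chord is Gb-Bb-Db: a major triad on Gb.
Gb is scale degree 4 in Db major, and a major triad on that degree is written IV.
With Bb in the bass the chord is in first inversion, so the figured bass is 6.

IV6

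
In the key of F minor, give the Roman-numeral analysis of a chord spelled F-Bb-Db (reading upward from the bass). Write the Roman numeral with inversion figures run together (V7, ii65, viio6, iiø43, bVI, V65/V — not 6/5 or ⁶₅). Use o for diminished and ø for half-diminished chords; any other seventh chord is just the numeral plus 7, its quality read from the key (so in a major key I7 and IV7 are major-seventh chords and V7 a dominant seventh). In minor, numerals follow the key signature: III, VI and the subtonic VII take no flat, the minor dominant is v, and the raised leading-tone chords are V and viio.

iv64

Stacked in thirds the chord is Bb-Db-F: a minor triad on Bb.
Bb is scale degree 4 in F minor, and a minor triad on that degree is written iv.
With F in the bass the chord is in second inversion, so the figured bass is 64.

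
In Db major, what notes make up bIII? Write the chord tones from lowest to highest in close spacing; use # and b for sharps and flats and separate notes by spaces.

Fb Ab Cb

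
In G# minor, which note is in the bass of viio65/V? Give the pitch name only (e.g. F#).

E#

The applied chord viio65/V is rooted on C##: C##-E#-G#-B.
The figure 65 means first inversion — the third is in the bass.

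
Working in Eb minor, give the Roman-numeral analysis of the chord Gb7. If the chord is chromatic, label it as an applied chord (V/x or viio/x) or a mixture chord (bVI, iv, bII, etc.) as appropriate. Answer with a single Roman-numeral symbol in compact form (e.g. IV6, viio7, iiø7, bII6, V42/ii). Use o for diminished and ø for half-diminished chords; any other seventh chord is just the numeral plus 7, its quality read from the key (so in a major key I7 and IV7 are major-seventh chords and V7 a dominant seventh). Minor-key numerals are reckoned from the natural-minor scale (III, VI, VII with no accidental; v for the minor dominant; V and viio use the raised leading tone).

Stacked in thirds the chord is Gb-Bb-Db-Fb: a dominant seventh chord on Gb.
Gb is not a diatonic chord root with this quality in Eb minor, but it lies a perfect fifth above Cb (VI), so the chord functions as an applied dominant of VI.

V7/VI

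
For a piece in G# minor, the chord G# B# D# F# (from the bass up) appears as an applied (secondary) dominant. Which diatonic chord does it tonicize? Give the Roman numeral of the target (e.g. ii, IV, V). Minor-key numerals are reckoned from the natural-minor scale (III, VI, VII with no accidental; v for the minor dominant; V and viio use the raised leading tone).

The chord is a dominant seventh chord on G#.
A dominant resolves down a perfect fifth: G# → C#. In G# minor, C# is scale degree 4, i.e. iv.

iv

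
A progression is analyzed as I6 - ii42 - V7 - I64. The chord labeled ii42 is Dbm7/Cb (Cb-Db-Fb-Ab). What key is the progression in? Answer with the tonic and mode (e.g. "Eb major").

The chord Dbm7/Cb is a minor seventh chord rooted on Db; its label is ii42.
Counting down one scale step from Db places the tonic on Cb; a minor seventh chord on degree 2 is diatonic only in major.

Cb major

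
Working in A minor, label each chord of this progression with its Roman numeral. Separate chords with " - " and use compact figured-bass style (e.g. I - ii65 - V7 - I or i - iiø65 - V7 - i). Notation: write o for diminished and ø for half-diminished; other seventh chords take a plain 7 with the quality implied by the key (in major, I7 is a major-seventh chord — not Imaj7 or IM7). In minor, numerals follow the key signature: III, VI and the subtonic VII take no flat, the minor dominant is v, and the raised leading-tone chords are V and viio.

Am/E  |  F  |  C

Am/E: root A is the tonic; minor triad there is i64.
F has root F, degree 6 in A minor, so VI.
C: major triad on C = scale degree 3 → III.

i64 - VI - III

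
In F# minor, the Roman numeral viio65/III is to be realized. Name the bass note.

The applied chord viio65/III is rooted on G#: G#-B-D-F.
The figure 65 means first inversion — the third is in the bass.

B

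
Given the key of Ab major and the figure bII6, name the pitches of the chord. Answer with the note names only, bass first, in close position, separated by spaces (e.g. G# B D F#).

bII6 is the Neapolitan sixth — a major triad on the lowered second degree, here in its customary first inversion. In Ab major that root is Bbb.
So the chord is Bbb-Db-Fb, a major triad.
The figured bass 6 indicates first inversion, placing the third (Db) in the bass: Db-Fb-Bbb.

Db Fb Bbb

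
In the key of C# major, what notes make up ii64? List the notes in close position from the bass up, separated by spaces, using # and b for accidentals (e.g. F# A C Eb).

A# D# F#

The numeral's case and figure indicate a minor triad. In C# major its root, the second degree, is D#.
Stacking thirds from D# gives D#-F#-A#.
With the 64 figure the chord is in second inversion; from the bass A# upward in close position it reads A#-D#-F#.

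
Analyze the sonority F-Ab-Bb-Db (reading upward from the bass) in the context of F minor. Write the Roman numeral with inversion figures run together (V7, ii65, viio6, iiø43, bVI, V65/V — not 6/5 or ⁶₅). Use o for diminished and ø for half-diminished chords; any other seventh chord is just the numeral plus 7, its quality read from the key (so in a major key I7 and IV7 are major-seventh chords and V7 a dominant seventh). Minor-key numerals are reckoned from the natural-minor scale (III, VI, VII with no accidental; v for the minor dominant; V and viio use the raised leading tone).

iv43

The pitches Bb-Db-F-Ab form a minor seventh chord rooted on Bb.
In F minor, Bb is the subdominant; the diatonic minor seventh chord there is iv7.
With F in the bass the chord is in second inversion, so the figured bass is 43.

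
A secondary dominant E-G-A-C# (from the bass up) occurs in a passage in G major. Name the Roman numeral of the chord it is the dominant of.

The chord is a dominant seventh chord on A.
A dominant resolves down a perfect fifth: A → D. In G major, D is scale degree 5, i.e. V.

V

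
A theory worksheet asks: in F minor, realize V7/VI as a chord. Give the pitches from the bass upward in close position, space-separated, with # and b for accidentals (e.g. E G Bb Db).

Ab C Eb Gb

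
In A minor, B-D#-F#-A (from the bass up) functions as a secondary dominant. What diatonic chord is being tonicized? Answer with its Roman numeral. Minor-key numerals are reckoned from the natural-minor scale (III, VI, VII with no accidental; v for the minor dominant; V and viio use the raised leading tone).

The chord is a dominant seventh chord on B.
A dominant resolves down a perfect fifth: B → E. In A minor, E is scale degree 5, i.e. V.

V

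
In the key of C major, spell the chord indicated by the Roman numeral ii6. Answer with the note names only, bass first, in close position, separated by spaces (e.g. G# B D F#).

The numeral's case and figure indicate a minor triad. In C major its root, the supertonic, is D.
Stacking thirds from D gives D-F-A.
With the 6 figure the chord is in first inversion; from the bass F upward in close position it reads F-A-D.

F A D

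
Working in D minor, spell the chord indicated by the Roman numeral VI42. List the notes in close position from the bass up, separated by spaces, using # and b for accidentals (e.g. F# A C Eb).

A Bb D F

The numeral's case and figure indicate a major seventh chord. In D minor its root, scale degree 6, is Bb.
Stacking thirds from Bb gives Bb-D-F-A.
With the 42 figure the chord is in third inversion; from the bass A upward in close position it reads A-Bb-D-F.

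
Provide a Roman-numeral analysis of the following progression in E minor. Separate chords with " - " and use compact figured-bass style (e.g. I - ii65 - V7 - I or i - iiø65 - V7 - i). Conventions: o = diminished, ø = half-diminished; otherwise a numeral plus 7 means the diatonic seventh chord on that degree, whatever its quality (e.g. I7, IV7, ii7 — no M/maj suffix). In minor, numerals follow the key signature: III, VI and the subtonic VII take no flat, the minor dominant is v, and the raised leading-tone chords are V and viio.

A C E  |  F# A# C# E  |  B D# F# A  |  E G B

iv - V7/V - V7 - i

A-C-E: root A is the subdominant; minor triad there is iv.
F#-A#-C#-E is the secondary dominant of V (dominant seventh chord on F#): V7/V.
B-D#-F#-A: root B is the dominant; dominant seventh chord there is V7.
E-G-B has root E, degree 1 in E minor, so i.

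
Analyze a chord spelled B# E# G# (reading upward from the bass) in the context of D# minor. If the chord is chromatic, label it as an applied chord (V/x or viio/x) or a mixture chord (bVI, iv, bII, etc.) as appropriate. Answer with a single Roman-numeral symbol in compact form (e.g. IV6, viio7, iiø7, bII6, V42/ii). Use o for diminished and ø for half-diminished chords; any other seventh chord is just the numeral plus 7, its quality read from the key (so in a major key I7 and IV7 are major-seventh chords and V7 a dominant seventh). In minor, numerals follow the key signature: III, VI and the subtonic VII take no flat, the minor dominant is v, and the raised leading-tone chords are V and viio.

Stacked in thirds the chord is E#-G#-B#: a minor triad on E#.
E# is the second degree of D# minor. This is the minor supertonic, borrowed from the parallel major (the Dorian ii).
With B# in the bass the chord is in second inversion, so the figured bass is 64.

ii64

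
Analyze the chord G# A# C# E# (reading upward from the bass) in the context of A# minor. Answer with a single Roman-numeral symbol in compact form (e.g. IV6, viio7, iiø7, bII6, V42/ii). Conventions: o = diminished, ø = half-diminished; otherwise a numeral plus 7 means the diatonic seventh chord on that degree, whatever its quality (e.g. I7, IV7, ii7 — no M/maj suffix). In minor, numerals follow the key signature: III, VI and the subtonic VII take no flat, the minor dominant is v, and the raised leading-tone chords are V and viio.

The pitches A#-C#-E#-G# form a minor seventh chord rooted on A#.
In A# minor, A# is the tonic; the diatonic minor seventh chord there is i7.
With G# in the bass the chord is in third inversion, so the figured bass is 42.

i42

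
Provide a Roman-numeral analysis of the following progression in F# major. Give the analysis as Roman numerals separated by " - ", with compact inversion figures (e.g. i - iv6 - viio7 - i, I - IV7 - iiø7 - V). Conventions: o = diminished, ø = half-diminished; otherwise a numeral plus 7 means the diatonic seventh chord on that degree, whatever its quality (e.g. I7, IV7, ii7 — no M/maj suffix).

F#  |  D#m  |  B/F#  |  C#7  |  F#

I - vi - IV64 - V7 - I

F# has root F#, degree 1 in F# major, so I.
D#m has root D#, degree 6 in F# major, so vi.
B/F#: root B is the subdominant; major triad there is IV64.
C#7: root C# is the dominant; dominant seventh chord there is V7.
F#: major triad on F# = scale degree 1 → I.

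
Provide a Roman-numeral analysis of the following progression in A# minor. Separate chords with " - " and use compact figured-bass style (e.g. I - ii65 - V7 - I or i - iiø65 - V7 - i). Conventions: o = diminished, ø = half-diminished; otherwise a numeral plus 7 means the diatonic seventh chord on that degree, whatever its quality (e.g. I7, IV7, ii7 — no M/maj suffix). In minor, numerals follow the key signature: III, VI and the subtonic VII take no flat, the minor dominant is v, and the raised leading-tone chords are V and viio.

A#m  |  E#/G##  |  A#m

i - V6 - i

A#m: minor triad on A# = scale degree 1 → i.
E#/G##: major triad on E# = scale degree 5 → V6.
A#m: minor triad on A# = scale degree 1 → i.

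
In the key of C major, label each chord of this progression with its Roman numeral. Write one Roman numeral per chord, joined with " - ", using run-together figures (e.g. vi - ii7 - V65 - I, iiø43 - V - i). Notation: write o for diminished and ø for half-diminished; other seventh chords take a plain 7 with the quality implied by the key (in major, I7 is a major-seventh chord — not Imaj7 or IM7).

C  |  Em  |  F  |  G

C has root C, degree 1 in C major, so I.
Em: root E is the mediant; minor triad there is iii.
F: root F is the subdominant; major triad there is IV.
G: root G is the dominant; major triad there is V.

I - iii - IV - V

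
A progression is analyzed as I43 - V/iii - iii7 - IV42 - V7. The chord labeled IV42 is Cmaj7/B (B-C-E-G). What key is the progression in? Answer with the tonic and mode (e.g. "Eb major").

The chord Cmaj7/B is a major seventh chord rooted on C; its label is IV42.
Counting down 3 scale steps from C places the tonic on G; a major seventh chord on degree 4 is diatonic only in major.

G major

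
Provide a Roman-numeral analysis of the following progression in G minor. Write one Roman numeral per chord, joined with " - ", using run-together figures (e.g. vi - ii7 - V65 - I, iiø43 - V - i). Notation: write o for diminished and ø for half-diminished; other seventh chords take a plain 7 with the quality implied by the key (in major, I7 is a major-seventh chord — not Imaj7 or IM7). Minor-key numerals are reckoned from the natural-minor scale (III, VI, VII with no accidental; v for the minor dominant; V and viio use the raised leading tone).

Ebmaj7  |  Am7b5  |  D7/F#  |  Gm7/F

VI7 - iiø7 - V65 - i42

Ebmaj7: major seventh chord on Eb = scale degree 6 → VI7.
Am7b5 has root A, degree 2 in G minor, so iiø7.
D7/F#: root D is the dominant; dominant seventh chord there is V65.
Gm7/F: root G is the tonic; minor seventh chord there is i42.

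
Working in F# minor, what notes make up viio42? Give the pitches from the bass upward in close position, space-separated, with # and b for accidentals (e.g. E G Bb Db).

In F# minor, the leading-tone chord is built on the raised seventh degree, E#.
Stacking thirds from E# gives E#-G#-B-D.
The figured bass 42 indicates third inversion, placing the seventh (D) in the bass: D-E#-G#-B.

D E# G# B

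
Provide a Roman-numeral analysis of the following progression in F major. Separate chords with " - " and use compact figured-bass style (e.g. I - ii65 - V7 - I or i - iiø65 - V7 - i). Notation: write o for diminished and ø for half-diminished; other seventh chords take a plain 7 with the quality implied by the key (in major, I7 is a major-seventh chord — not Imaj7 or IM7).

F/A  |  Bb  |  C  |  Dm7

F/A has root F, degree 1 in F major, so I6.
Bb: root Bb is the subdominant; major triad there is IV.
C: root C is the dominant; major triad there is V.
Dm7 has root D, degree 6 in F major, so vi7.

I6 - IV - V - vi7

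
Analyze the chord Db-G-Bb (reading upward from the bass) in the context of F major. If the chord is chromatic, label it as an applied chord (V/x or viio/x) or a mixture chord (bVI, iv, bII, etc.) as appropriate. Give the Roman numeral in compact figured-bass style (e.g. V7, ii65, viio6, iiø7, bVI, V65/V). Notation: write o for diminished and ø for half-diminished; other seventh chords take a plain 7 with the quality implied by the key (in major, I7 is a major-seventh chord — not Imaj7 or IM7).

Stacked in thirds the chord is G-Bb-Db: a diminished triad on G.
G is the second degree of F major. This is the diminished supertonic triad, borrowed from the parallel minor.
With Db in the bass the chord is in second inversion, so the figured bass is 64.

iio64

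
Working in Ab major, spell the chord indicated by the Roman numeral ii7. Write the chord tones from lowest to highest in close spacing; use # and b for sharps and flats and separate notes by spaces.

Bb Db F Ab

The numeral's case and figure indicate a minor seventh chord. In Ab major its root, the second degree, is Bb.
That chord is spelled Bb-Db-F-Ab.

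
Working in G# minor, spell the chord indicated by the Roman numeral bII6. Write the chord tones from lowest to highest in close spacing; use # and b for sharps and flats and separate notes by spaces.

C# E A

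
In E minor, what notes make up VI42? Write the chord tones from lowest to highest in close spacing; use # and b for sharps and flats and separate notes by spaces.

The numeral's case and figure indicate a major seventh chord. In E minor its root, the sixth degree, is C.
That chord is spelled C-E-G-B.
With the 42 figure the chord is in third inversion; from the bass B upward in close position it reads B-C-E-G.

B C E G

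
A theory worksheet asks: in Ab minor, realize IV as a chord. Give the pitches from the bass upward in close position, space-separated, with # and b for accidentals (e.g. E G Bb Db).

Db F Ab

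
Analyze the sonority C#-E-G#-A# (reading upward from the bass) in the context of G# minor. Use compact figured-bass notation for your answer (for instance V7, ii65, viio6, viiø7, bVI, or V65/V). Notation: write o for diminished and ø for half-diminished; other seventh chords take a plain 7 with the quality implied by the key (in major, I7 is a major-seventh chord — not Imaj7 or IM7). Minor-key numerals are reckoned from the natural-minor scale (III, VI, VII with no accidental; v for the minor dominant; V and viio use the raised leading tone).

iiø65

Stacked in thirds the chord is A#-C#-E-G#: a half-diminished seventh chord on A#.
A# is scale degree 2 in G# minor, and a half-diminished seventh chord on that degree is written iiø7.
With C# in the bass the chord is in first inversion, so the figured bass is 65.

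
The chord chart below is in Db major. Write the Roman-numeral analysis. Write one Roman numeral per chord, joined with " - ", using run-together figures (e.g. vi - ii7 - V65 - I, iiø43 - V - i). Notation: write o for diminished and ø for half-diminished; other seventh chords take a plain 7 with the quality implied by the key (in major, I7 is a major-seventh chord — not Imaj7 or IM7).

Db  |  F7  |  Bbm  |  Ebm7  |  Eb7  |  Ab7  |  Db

Db has root Db, degree 1 in Db major, so I.
F7: a dominant seventh chord on F, the applied dominant of vi → V7/vi.
Bbm: minor triad on Bb = scale degree 6 → vi.
Ebm7: root Eb is the supertonic; minor seventh chord there is ii7.
Eb7: chromatic; Eb is V of V, so V7/V.
Ab7 has root Ab, degree 5 in Db major, so V7.
Db has root Db, degree 1 in Db major, so I.

I - V7/vi - vi - ii7 - V7/V - V7 - I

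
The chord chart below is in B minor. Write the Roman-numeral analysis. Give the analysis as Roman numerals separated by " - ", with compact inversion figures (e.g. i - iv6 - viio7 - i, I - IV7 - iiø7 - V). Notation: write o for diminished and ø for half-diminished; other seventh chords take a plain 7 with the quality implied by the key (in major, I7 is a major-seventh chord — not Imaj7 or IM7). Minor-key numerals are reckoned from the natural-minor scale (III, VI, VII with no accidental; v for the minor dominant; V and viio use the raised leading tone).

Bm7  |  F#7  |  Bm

Bm7: minor seventh chord on B = scale degree 1 → i7.
F#7 has root F#, degree 5 in B minor, so V7.
Bm: root B is the tonic; minor triad there is i.

i7 - V7 - i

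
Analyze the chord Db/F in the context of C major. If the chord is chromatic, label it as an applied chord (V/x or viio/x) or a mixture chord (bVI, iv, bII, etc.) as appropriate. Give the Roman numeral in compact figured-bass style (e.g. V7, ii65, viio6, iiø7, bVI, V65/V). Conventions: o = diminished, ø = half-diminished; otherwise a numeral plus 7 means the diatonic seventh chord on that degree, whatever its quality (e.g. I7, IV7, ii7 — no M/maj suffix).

The pitches Db-F-Ab form a major triad rooted on Db.
Db is the lowered second degree of C major (diatonic 2 would be D). This is the Neapolitan sixth — a major triad on the lowered second degree, here in its customary first inversion.
With F in the bass the chord is in first inversion, so the figured bass is 6.

bII6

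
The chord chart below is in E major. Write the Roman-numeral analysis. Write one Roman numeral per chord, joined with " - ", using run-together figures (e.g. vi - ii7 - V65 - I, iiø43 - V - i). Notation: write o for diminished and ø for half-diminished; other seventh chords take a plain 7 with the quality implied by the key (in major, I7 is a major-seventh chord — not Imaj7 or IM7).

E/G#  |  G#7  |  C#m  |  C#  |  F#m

I6 - V7/vi - vi - V/ii - ii

E/G#: major triad on E = scale degree 1 → I6.
G#7: a dominant seventh chord on G#, the applied dominant of vi → V7/vi.
C#m: root C# is the submediant; minor triad there is vi.
C# is the secondary dominant of ii (major triad on C#): V/ii.
F#m has root F#, degree 2 in E major, so ii.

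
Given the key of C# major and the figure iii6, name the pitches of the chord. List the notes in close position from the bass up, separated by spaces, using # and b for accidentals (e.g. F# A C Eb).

G# B# E#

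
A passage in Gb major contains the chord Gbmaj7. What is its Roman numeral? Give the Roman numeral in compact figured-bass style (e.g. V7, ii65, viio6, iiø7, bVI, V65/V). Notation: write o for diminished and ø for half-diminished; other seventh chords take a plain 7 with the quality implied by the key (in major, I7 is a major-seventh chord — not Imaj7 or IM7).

I7

The pitches Gb-Bb-Db-F form a major seventh chord rooted on Gb.
Gb is scale degree 1 in Gb major, and a major seventh chord on that degree is written I7.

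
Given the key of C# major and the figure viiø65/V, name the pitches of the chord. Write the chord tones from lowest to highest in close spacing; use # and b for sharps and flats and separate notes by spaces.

The slash marks an applied leading-tone chord: viio of V. In C# major, V is G#, so the leading tone to it is F##, a half step below.
Building a half-diminished seventh chord on F## gives F##-A#-C#-E#.
With the 65 figure the chord is in first inversion; from the bass A# upward in close position it reads A#-C#-E#-F##.

A# C# E# F##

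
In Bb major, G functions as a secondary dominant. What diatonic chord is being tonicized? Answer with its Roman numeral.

The chord is a major triad on G.
A dominant resolves down a perfect fifth: G → C. In Bb major, C is scale degree 2, i.e. ii.

ii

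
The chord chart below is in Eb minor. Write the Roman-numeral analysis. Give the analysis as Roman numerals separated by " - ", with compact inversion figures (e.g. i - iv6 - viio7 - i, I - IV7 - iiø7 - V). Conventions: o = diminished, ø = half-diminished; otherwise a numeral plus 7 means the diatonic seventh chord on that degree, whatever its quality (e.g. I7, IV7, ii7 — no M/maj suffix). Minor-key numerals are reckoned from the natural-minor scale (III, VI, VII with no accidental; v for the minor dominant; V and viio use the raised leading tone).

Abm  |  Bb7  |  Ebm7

iv - V7 - i7

Abm: root Ab is the subdominant; minor triad there is iv.
Bb7: dominant seventh chord on Bb = scale degree 5 → V7.
Ebm7 has root Eb, degree 1 in Eb minor, so i7.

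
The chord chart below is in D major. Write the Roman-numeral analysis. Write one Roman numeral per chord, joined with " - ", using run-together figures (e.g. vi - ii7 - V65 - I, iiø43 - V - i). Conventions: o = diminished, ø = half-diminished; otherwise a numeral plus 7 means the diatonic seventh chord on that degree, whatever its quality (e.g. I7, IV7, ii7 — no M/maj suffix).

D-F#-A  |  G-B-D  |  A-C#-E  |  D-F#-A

I - IV - V - I

D-F#-A: major triad on D = scale degree 1 → I.
G-B-D has root G, degree 4 in D major, so IV.
A-C#-E has root A, degree 5 in D major, so V.
D-F#-A: major triad on D = scale degree 1 → I.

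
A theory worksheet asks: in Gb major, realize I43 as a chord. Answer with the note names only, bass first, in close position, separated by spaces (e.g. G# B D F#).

Db F Gb Bb

The numeral's case and figure indicate a major seventh chord. In Gb major its root, the tonic, is Gb.
Stacking thirds from Gb gives Gb-Bb-Db-F.
With the 43 figure the chord is in second inversion; from the bass Db upward in close position it reads Db-F-Gb-Bb.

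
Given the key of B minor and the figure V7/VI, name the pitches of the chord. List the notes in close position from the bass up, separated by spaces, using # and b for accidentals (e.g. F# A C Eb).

D F# A C

V7/VI is a secondary dominant — the dominant seventh of VI. VI in B minor is G, so the applied chord's root is D, a perfect fifth above.
Building a dominant seventh chord on D gives D-F#-A-C.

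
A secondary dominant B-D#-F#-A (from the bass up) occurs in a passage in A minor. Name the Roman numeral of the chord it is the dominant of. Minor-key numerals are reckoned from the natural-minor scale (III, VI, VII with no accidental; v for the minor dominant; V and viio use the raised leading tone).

The chord is a dominant seventh chord on B.
A dominant resolves down a perfect fifth: B → E. In A minor, E is scale degree 5, i.e. V.

V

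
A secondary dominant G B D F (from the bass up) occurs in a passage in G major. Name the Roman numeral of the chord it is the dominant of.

IV

The chord is a dominant seventh chord on G.
A dominant resolves down a perfect fifth: G → C. In G major, C is scale degree 4, i.e. IV.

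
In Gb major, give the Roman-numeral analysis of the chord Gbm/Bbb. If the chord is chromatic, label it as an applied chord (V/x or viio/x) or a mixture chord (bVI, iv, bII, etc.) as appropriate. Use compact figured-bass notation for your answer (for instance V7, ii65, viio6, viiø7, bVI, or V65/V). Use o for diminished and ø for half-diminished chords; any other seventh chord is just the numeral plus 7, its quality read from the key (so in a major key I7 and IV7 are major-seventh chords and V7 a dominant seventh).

i6

Stacked in thirds the chord is Gb-Bbb-Db: a minor triad on Gb.
Gb is the first degree of Gb major. This is the minor tonic, borrowed from the parallel minor.
With Bbb in the bass the chord is in first inversion, so the figured bass is 6.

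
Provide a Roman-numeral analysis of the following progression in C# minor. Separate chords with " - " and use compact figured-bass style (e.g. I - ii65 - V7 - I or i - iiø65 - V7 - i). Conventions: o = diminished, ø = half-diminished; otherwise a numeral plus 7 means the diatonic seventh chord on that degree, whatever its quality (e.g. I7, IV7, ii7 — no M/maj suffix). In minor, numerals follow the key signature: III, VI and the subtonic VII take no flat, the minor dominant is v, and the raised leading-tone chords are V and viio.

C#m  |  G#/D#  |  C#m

C#m: root C# is the tonic; minor triad there is i.
G#/D# has root G#, degree 5 in C# minor, so V64.
C#m: root C# is the tonic; minor triad there is i.

i - V64 - i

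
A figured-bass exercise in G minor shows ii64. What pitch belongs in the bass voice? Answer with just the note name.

ii in G minor has root A; the chord is A-C-E.
The figure 64 means second inversion — the fifth is in the bass.

E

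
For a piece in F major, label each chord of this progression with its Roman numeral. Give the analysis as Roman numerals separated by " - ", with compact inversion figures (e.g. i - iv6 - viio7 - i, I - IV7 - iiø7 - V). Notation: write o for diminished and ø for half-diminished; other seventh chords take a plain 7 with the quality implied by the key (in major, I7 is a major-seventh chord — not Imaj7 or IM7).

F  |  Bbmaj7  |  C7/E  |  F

F: major triad on F = scale degree 1 → I.
Bbmaj7: root Bb is the subdominant; major seventh chord there is IV7.
C7/E has root C, degree 5 in F major, so V65.
F has root F, degree 1 in F major, so I.

I - IV7 - V65 - I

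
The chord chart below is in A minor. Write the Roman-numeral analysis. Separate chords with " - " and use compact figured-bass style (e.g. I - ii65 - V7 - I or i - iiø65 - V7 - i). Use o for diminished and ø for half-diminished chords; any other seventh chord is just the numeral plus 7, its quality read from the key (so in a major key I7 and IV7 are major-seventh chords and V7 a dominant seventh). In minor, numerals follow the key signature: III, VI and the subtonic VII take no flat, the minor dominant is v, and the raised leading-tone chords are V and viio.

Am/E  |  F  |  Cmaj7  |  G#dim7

i64 - VI - III7 - viio7

Am/E has root A, degree 1 in A minor, so i64.
F: major triad on F = scale degree 6 → VI.
Cmaj7: root C is the mediant; major seventh chord there is III7.
G#dim7 has root G#, degree 7 in A minor, so viio7.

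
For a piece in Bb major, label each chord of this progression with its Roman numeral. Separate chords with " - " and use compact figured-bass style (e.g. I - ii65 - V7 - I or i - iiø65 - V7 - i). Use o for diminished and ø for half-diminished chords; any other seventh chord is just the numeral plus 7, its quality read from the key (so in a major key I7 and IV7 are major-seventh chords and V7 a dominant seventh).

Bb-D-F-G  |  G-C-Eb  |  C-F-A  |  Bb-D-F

vi65 - ii64 - V64 - I

Bb-D-F-G: minor seventh chord on G = scale degree 6 → vi65.
G-C-Eb: root C is the supertonic; minor triad there is ii64.
C-F-A has root F, degree 5 in Bb major, so V64.
Bb-D-F: root Bb is the tonic; major triad there is I.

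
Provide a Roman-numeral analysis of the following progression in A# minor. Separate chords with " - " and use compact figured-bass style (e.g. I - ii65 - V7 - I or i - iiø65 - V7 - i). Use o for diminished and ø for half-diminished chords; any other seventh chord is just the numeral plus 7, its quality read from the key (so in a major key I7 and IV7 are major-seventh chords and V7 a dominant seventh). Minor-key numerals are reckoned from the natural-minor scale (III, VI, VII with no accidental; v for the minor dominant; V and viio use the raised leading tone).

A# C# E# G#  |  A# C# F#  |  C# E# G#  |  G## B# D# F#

i7 - VI6 - III - viio7

A#-C#-E#-G# has root A#, degree 1 in A# minor, so i7.
A#-C#-F#: root F# is the submediant; major triad there is VI6.
C#-E#-G#: root C# is the mediant; major triad there is III.
G##-B#-D#-F#: root G## is the leading tone; fully diminished seventh chord there is viio7.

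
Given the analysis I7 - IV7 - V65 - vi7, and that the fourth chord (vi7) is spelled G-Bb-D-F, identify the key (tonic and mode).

Bb major

The anchor chord is a minor seventh chord on G, labeled vi7.
If G is scale degree 6 and the mode makes that degree carry a minor seventh chord, the tonic is Bb and the mode is major.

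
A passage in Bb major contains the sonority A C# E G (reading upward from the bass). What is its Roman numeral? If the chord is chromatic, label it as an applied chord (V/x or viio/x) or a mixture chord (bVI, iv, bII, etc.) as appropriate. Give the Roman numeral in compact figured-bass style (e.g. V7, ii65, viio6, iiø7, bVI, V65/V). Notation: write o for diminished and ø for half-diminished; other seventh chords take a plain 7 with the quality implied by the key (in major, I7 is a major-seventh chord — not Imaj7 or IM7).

Stacked in thirds the chord is A-C#-E-G: a dominant seventh chord on A.
A is not a diatonic chord root with this quality in Bb major, but it lies a perfect fifth above D (iii), so the chord functions as an applied dominant of iii.

V7/iii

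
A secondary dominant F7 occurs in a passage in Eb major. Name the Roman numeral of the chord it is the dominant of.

The chord is a dominant seventh chord on F.
A dominant resolves down a perfect fifth: F → Bb. In Eb major, Bb is scale degree 5, i.e. V.

V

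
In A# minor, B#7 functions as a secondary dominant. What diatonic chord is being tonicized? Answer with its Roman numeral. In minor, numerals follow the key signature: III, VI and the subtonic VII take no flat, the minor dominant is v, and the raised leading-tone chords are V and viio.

V

The chord is a dominant seventh chord on B#.
A dominant resolves down a perfect fifth: B# → E#. In A# minor, E# is scale degree 5, i.e. V.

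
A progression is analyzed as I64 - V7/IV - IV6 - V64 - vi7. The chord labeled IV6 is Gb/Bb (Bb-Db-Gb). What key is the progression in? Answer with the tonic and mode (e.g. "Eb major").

Db major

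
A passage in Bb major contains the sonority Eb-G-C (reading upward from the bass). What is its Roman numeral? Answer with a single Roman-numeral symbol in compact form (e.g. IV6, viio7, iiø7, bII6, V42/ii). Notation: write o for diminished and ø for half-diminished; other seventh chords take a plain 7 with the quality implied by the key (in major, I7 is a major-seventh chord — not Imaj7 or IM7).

The pitches C-Eb-G form a minor triad rooted on C.
C is scale degree 2 in Bb major, and a minor triad on that degree is written ii.
With Eb in the bass the chord is in first inversion, so the figured bass is 6.

ii6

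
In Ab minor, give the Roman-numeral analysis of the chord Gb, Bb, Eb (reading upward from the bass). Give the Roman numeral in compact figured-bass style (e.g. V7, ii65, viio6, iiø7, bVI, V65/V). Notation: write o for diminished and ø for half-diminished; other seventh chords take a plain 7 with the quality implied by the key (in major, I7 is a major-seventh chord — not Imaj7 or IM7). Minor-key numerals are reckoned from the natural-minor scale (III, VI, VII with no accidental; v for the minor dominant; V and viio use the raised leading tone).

Stacked in thirds the chord is Eb-Gb-Bb: a minor triad on Eb.
Eb is scale degree 5 in Ab minor, and a minor triad on that degree is written v.
With Gb in the bass the chord is in first inversion, so the figured bass is 6.

v6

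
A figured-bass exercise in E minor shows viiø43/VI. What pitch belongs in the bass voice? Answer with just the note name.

F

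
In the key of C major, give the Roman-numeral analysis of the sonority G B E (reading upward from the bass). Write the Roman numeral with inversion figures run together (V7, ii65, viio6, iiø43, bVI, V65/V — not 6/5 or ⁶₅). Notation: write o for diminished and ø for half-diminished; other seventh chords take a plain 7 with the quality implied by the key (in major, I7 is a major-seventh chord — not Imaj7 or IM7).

iii6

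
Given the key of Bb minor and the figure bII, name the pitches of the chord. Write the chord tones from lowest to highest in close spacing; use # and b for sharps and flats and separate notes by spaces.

bII is the Neapolitan chord — a major triad on the lowered second degree. In Bb minor that root is Cb.
So the chord is Cb-Eb-Gb.

Cb Eb Gb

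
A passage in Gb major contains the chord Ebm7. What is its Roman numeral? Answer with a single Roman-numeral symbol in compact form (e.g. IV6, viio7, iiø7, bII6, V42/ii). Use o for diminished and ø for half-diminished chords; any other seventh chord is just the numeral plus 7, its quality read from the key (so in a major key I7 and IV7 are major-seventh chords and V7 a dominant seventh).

vi7

Stacked in thirds the chord is Eb-Gb-Bb-Db: a minor seventh chord on Eb.
Eb is scale degree 6 in Gb major, and a minor seventh chord on that degree is written vi7.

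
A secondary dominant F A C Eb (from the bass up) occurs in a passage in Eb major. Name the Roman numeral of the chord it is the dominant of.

The chord is a dominant seventh chord on F.
A dominant resolves down a perfect fifth: F → Bb. In Eb major, Bb is scale degree 5, i.e. V.

V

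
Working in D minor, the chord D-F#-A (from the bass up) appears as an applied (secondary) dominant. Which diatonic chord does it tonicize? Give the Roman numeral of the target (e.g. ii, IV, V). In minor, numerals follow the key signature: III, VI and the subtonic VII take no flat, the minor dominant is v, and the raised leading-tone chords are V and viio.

iv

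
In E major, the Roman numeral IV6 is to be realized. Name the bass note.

C#

IV in E major has root A; the chord is A-C#-E.
The figure 6 means first inversion — the third is in the bass.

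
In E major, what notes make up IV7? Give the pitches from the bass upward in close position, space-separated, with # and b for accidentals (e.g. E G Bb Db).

A C# E G#

In E major, scale degree 4 is A, and the diatonic chord built there is a major seventh chord.
That chord is spelled A-C#-E-G#.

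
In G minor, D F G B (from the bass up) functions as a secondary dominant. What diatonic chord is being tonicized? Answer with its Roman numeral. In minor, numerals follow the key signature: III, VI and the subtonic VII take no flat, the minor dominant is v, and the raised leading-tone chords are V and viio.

iv

The chord is a dominant seventh chord on G.
A dominant resolves down a perfect fifth: G → C. In G minor, C is scale degree 4, i.e. iv.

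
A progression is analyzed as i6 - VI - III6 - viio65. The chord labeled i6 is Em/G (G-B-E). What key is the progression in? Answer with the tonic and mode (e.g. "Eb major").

The anchor chord is a minor triad on E, labeled i6.
If E is scale degree 1 and the mode makes that degree carry a minor triad, the tonic is E and the mode is minor.

E minor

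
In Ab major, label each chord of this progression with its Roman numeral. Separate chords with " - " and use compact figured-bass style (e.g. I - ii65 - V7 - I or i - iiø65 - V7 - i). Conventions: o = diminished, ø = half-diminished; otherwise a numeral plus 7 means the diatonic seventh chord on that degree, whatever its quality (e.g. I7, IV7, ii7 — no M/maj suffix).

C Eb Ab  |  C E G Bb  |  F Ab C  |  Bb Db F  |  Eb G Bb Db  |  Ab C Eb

C-Eb-Ab has root Ab, degree 1 in Ab major, so I6.
C-E-G-Bb: chromatic; C is V of vi, so V7/vi.
F-Ab-C has root F, degree 6 in Ab major, so vi.
Bb-Db-F: root Bb is the supertonic; minor triad there is ii.
Eb-G-Bb-Db has root Eb, degree 5 in Ab major, so V7.
Ab-C-Eb: major triad on Ab = scale degree 1 → I.

I6 - V7/vi - vi - ii - V7 - I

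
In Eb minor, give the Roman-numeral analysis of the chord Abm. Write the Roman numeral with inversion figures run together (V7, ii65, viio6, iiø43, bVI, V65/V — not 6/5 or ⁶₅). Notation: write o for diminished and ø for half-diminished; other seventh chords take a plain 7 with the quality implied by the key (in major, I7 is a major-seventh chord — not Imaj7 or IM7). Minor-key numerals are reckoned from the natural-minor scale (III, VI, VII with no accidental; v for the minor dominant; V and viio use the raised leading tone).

The pitches Ab-Cb-Eb form a minor triad rooted on Ab.
In Eb minor, Ab is the subdominant; the diatonic minor triad there is iv.

iv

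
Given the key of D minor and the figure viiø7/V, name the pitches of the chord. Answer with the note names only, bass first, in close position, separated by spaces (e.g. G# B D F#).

G# B D F#

The slash marks an applied leading-tone chord: viio of V. In D minor, V is A, so the leading tone to it is G#, a half step below.
Building a half-diminished seventh chord on G# gives G#-B-D-F#.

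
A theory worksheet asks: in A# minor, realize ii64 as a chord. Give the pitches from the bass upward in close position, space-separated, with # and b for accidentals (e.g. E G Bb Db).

F## B# D#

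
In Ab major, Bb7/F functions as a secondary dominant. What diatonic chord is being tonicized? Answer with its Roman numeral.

The chord is a dominant seventh chord on Bb.
A dominant resolves down a perfect fifth: Bb → Eb. In Ab major, Eb is scale degree 5, i.e. V.

V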